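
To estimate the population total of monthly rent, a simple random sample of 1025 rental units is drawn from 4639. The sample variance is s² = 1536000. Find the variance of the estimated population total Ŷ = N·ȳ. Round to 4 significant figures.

Var(Ŷ) = N²·Var(ȳ) = N²·(1 − n/N)·s²/n.
f = 1025/4639 = 0.22095279; Var(ȳ) = 0.77904721·1536000/1025 = 1167.4307.
Var(Ŷ) = 4639² · 1167.4307 = 2.5123483 × 10^10.

2.512 × 10^10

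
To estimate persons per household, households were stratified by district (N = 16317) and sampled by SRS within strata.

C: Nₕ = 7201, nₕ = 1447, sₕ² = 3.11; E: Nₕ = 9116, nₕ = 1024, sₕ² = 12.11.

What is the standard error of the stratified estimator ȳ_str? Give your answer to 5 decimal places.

0.06009

Var(ȳ_str) = Σₕ Wₕ²(1 − fₕ)sₕ²/nₕ with Wₕ = Nₕ/N, N = 16317.
C: Wₕ = 0.44131887; term = 0.44131887²·(1 − 0.20094431)·3.11/1447 = 3.3448288 × 10^-4.
E: Wₕ = 0.55868113; term = 0.55868113²·(1 − 0.11232997)·12.11/1024 = 0.0032766024.
Sum = 0.0036110853.
SE = √(0.0036110853) = 0.06009.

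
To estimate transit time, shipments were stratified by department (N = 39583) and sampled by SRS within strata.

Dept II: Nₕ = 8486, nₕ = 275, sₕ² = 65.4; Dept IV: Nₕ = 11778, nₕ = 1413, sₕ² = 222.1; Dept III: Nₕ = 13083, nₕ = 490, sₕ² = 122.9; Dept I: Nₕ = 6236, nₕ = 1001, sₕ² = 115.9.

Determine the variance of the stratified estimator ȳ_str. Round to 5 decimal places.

0.05161

Var(ȳ_str) = Σₕ Wₕ²(1 − fₕ)sₕ²/nₕ with Wₕ = Nₕ/N, N = 39583.
Dept II: Wₕ = 0.21438496; term = 0.21438496²·(1 − 0.03240632)·65.4/275 = 0.010576129.
Dept IV: Wₕ = 0.29755198; term = 0.29755198²·(1 − 0.11996943)·222.1/1413 = 0.012247003.
Dept III: Wₕ = 0.33052068; term = 0.33052068²·(1 − 0.03745318)·122.9/490 = 0.026373935.
Dept I: Wₕ = 0.15754238; term = 0.15754238²·(1 − 0.16051956)·115.9/1001 = 0.0024124301.
Sum = 0.051609497.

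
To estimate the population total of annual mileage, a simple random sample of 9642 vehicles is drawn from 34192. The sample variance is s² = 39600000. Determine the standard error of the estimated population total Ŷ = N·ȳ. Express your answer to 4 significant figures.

1.857 × 10^6

Var(Ŷ) = N²·Var(ȳ) = N²·(1 − n/N)·s²/n.
f = 9642/34192 = 0.28199579; Var(ȳ) = 0.71800421·39600000/9642 = 2948.8661.
Var(Ŷ) = 34192² · 2948.8661 = 3.4474983 × 10^12.
SE(Ŷ) = √(3.4474983 × 10^12) = 1.857 × 10^6.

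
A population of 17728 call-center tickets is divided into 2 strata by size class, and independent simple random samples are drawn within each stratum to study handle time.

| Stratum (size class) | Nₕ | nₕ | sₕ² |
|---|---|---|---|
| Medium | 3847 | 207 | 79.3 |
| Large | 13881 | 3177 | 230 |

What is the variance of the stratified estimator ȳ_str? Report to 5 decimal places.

Var(ȳ_str) = Σₕ Wₕ²(1 − fₕ)sₕ²/nₕ with Wₕ = Nₕ/N, N = 17728.
Medium: Wₕ = 0.21700135; term = 0.21700135²·(1 − 0.05380816)·79.3/207 = 0.017068955.
Large: Wₕ = 0.78299865; term = 0.78299865²·(1 − 0.22887400)·230/3177 = 0.034226145.
Sum = 0.0512951.

0.05130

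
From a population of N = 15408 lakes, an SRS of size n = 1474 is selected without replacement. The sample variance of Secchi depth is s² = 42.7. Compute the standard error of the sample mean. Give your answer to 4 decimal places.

Under SRS without replacement, Var(ȳ) = (1 − f)·s²/n with f = n/N = 1474/15408 = 0.09566459.
Var(ȳ) = (1 − 0.09566459)·42.7/1474 = 0.90433541·0.028968792 = 0.026197505.
SE(ȳ) = √(0.026197505) = 0.1619.

0.1619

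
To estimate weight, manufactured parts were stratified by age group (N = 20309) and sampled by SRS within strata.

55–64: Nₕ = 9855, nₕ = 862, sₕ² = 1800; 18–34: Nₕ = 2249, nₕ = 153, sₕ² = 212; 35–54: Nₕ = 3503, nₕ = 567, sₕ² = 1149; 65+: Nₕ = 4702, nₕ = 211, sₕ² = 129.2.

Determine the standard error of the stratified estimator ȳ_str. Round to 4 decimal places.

0.7392

Var(ȳ_str) = Σₕ Wₕ²(1 − fₕ)sₕ²/nₕ with Wₕ = Nₕ/N, N = 20309.
55–64: Wₕ = 0.48525284; term = 0.48525284²·(1 − 0.08746829)·1800/862 = 0.44869309.
18–34: Wₕ = 0.11073908; term = 0.11073908²·(1 − 0.06803024)·212/153 = 0.015836094.
35–54: Wₕ = 0.17248511; term = 0.17248511²·(1 − 0.16186126)·1149/567 = 0.050530789.
65+: Wₕ = 0.23152297; term = 0.23152297²·(1 − 0.04487452)·129.2/211 = 0.031349359.
Sum = 0.54640933.
SE = √(0.54640933) = 0.7392.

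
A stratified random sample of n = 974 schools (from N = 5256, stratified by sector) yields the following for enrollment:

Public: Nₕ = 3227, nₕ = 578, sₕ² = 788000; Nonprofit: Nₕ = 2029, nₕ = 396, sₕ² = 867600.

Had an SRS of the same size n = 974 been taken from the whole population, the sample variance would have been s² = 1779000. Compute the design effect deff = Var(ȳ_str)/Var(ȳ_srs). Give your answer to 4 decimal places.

Var(ȳ_str) = Σ Wₕ²(1−fₕ)sₕ²/nₕ with Wₕ = Nₕ/5256:
  Public: (3227/5256)²·(1−578/3227)·788000/578 = 421.86023
  Nonprofit: (2029/5256)²·(1−396/2029)·867600/396 = 262.77369
  → Var(ȳ_str) = 684.63392.
Var(ȳ_srs) = (1 − 974/5256)·1779000/974 = 1488.0184.
deff = 684.63392 / 1488.0184 = 0.4601.

0.4601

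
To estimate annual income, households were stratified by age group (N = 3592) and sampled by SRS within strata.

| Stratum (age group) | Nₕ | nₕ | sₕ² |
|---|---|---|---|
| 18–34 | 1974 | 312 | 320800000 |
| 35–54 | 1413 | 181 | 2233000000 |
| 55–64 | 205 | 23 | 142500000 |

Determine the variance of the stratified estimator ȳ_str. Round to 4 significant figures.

1.944 × 10^6

Var(ȳ_str) = Σₕ Wₕ²(1 − fₕ)sₕ²/nₕ with Wₕ = Nₕ/N, N = 3592.
18–34: Wₕ = 0.54955457; term = 0.54955457²·(1 − 0.15805471)·320800000/312 = 261447.97.
35–54: Wₕ = 0.39337416; term = 0.39337416²·(1 − 0.12809625)·2233000000/181 = 1.6645252 × 10^6.
55–64: Wₕ = 0.05707127; term = 0.05707127²·(1 − 0.11219512)·142500000/23 = 17915.941.
Sum = 1.9438891 × 10^6.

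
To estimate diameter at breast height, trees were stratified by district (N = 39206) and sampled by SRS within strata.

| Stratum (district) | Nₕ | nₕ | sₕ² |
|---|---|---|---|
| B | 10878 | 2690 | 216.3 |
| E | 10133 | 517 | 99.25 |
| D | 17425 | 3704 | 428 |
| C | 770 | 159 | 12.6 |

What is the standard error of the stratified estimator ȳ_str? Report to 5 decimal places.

Var(ȳ_str) = Σₕ Wₕ²(1 − fₕ)sₕ²/nₕ with Wₕ = Nₕ/N, N = 39206.
B: Wₕ = 0.27745753; term = 0.27745753²·(1 − 0.24728810)·216.3/2690 = 0.0046593577.
E: Wₕ = 0.25845534; term = 0.25845534²·(1 − 0.05102142)·99.25/517 = 0.01216935.
D: Wₕ = 0.44444728; term = 0.44444728²·(1 − 0.21256815)·428/3704 = 0.017973236.
C: Wₕ = 0.01963985; term = 0.01963985²·(1 − 0.20649351)·12.6/159 = 2.4254944 × 10^-5.
Sum = 0.034826199.
SE = √(0.034826199) = 0.18662.

0.18662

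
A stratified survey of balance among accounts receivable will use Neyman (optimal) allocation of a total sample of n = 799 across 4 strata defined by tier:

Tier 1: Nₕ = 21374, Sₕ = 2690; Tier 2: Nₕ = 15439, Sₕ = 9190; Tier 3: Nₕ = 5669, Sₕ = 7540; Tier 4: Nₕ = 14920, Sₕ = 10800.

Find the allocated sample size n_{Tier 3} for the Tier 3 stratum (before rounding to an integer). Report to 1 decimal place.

Neyman allocation: nₕ = n·NₕSₕ / Σⱼ NⱼSⱼ.
Σ NⱼSⱼ = 21374·2690 + 15439·9190 + 5669·7540 + 14920·10800 = 4.0326073 × 10^8.
n_{Tier 3} = 799·5669·7540 / (4.0326073 × 10^8) = 84.7.

84.7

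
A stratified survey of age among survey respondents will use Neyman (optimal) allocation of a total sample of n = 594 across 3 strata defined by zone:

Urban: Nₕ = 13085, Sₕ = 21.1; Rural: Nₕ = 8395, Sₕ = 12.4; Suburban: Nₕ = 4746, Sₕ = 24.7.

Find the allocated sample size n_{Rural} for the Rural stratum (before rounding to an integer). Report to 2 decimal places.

Neyman allocation: nₕ = n·NₕSₕ / Σⱼ NⱼSⱼ.
Σ NⱼSⱼ = 13085·21.1 + 8395·12.4 + 4746·24.7 = 497417.7.
n_{Rural} = 594·8395·12.4 / 497417.7 = 124.31.

124.31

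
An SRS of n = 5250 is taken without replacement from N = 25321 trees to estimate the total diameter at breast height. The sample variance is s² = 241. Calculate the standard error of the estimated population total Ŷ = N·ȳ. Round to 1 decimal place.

Var(Ŷ) = N²·Var(ȳ) = N²·(1 − n/N)·s²/n.
f = 5250/25321 = 0.20733778; Var(ȳ) = 0.79266222·241/5250 = 0.03638697.
Var(Ŷ) = 25321² · 0.03638697 = 2.3329616 × 10^7.
SE(Ŷ) = √(2.3329616 × 10^7) = 4830.1.

4830.1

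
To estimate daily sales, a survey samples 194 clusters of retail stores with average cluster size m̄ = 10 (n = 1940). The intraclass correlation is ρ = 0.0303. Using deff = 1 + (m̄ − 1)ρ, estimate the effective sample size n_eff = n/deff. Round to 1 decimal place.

deff = 1 + (10 − 1)·0.0303 = 1 + 0.2727 = 1.2727.
n_eff = 1940 / 1.2727 = 1524.3.

1524.3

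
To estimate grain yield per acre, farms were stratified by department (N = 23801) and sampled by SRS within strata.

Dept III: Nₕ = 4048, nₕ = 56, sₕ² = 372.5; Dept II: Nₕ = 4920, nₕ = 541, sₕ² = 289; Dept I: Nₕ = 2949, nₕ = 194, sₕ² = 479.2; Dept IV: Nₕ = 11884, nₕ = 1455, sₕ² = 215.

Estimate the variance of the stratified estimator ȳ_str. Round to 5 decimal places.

0.27782

Var(ȳ_str) = Σₕ Wₕ²(1 − fₕ)sₕ²/nₕ with Wₕ = Nₕ/N, N = 23801.
Dept III: Wₕ = 0.17007689; term = 0.17007689²·(1 − 0.01383399)·372.5/56 = 0.18974873.
Dept II: Wₕ = 0.20671400; term = 0.20671400²·(1 − 0.10995935)·289/541 = 0.020316562.
Dept I: Wₕ = 0.12390236; term = 0.12390236²·(1 − 0.06578501)·479.2/194 = 0.035425913.
Dept IV: Wₕ = 0.49930675; term = 0.49930675²·(1 − 0.12243352)·215/1455 = 0.032328858.
Sum = 0.27782006.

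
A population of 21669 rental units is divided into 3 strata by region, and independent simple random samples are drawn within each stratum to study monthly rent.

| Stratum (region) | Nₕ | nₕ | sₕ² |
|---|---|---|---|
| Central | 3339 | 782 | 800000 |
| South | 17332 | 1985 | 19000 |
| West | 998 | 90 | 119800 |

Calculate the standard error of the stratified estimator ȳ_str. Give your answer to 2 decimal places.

Var(ȳ_str) = Σₕ Wₕ²(1 − fₕ)sₕ²/nₕ with Wₕ = Nₕ/N, N = 21669.
Central: Wₕ = 0.15409110; term = 0.15409110²·(1 − 0.23420186)·800000/782 = 18.6017.
South: Wₕ = 0.79985232; term = 0.79985232²·(1 − 0.11452804)·19000/1985 = 5.4223497.
West: Wₕ = 0.04605658; term = 0.04605658²·(1 − 0.09018036)·119800/90 = 2.5689341.
Sum = 26.592984.
SE = √(26.592984) = 5.16.

5.16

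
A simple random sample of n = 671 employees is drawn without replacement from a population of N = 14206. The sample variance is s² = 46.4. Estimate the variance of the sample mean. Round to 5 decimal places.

0.06588

Under SRS without replacement, Var(ȳ) = (1 − f)·s²/n with f = n/N = 671/14206 = 0.04723356.
Var(ȳ) = (1 − 0.04723356)·46.4/671 = 0.95276644·0.069150522 = 0.065884296.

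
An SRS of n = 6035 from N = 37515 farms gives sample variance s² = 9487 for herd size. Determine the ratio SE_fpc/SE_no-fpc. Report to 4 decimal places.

0.9160

f = n/N = 6035/37515 = 0.16086899.
SE_no-fpc = √(s²/n) = 1.2537929; SE_fpc = √((1−f)s²/n) = 1.1485257.
Ratio = √(1−f) = 0.91604095.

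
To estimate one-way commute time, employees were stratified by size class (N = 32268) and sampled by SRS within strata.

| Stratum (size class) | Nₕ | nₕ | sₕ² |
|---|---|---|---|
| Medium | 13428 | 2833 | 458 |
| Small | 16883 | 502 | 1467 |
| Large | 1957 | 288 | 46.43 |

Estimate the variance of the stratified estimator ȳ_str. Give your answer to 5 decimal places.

Var(ȳ_str) = Σₕ Wₕ²(1 − fₕ)sₕ²/nₕ with Wₕ = Nₕ/N, N = 32268.
Medium: Wₕ = 0.41613983; term = 0.41613983²·(1 − 0.21097706)·458/2833 = 0.022089562.
Small: Wₕ = 0.52321185; term = 0.52321185²·(1 − 0.02973405)·1467/502 = 0.77619766.
Large: Wₕ = 0.06064832; term = 0.06064832²·(1 − 0.14716403)·46.43/288 = 5.0571899 × 10^-4.
Sum = 0.79879294.

0.79879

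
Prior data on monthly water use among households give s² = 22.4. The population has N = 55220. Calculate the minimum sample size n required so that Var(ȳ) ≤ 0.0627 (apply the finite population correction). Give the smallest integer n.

355

Without fpc, n₀ = s²/D = 22.4/0.0627 = 357.2568.
With fpc, (1 − n/N)·s²/n ≤ D requires n ≥ n₀/(1 + n₀/N) = 357.2568/(1 + 357.2568/55220) = 354.9603.
Rounding up, n = 355.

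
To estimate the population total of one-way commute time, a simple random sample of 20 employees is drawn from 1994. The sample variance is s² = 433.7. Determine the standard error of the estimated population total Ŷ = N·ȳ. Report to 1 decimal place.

Var(Ŷ) = N²·Var(ȳ) = N²·(1 − n/N)·s²/n.
f = 20/1994 = 0.01003009; Var(ȳ) = 0.98996991·433.7/20 = 21.467497.
Var(Ŷ) = 1994² · 21.467497 = 8.5355541 × 10^7.
SE(Ŷ) = √(8.5355541 × 10^7) = 9238.8.

9238.8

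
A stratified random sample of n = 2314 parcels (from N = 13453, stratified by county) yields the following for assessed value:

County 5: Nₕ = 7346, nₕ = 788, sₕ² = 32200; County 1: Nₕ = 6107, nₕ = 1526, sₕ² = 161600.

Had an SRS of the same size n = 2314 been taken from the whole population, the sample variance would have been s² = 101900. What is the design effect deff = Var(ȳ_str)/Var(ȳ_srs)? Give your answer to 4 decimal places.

0.7473

Var(ȳ_str) = Σ Wₕ²(1−fₕ)sₕ²/nₕ with Wₕ = Nₕ/13453:
  County 5: (7346/13453)²·(1−788/7346)·32200/788 = 10.877115
  County 1: (6107/13453)²·(1−1526/6107)·161600/1526 = 16.36955
  → Var(ȳ_str) = 27.246665.
Var(ȳ_srs) = (1 − 2314/13453)·101900/2314 = 36.461782.
deff = 27.246665 / 36.461782 = 0.7473.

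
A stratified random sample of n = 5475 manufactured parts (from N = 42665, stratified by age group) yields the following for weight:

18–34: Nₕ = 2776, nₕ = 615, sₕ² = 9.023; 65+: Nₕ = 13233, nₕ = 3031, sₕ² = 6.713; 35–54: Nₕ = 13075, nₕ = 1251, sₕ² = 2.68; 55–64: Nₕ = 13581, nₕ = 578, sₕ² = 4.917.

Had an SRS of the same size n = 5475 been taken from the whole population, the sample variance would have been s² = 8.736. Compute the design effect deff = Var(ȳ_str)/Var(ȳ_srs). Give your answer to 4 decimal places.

0.8770

Var(ȳ_str) = Σ Wₕ²(1−fₕ)sₕ²/nₕ with Wₕ = Nₕ/42665:
  18–34: (2776/42665)²·(1−615/2776)·9.023/615 = 4.8351124 × 10^-5
  65+: (13233/42665)²·(1−3031/13233)·6.713/3031 = 1.6425963 × 10^-4
  35–54: (13075/42665)²·(1−1251/13075)·2.68/1251 = 1.8194499 × 10^-4
  55–64: (13581/42665)²·(1−578/13581)·4.917/578 = 8.2528544 × 10^-4
  → Var(ȳ_str) = 0.0012198412.
Var(ȳ_srs) = (1 − 5475/42665)·8.736/5475 = 0.0013908584.
deff = 0.0012198412 / 0.0013908584 = 0.8770.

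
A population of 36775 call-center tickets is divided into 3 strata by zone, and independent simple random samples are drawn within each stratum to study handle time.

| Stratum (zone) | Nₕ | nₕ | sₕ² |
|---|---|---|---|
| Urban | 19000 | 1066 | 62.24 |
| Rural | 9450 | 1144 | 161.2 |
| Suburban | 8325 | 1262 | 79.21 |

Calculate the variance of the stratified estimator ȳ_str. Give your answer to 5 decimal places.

Var(ȳ_str) = Σₕ Wₕ²(1 − fₕ)sₕ²/nₕ with Wₕ = Nₕ/N, N = 36775.
Urban: Wₕ = 0.51665534; term = 0.51665534²·(1 − 0.05610526)·62.24/1066 = 0.014710851.
Rural: Wₕ = 0.25696805; term = 0.25696805²·(1 − 0.12105820)·161.2/1144 = 0.0081781936.
Suburban: Wₕ = 0.22637661; term = 0.22637661²·(1 − 0.15159159)·79.21/1262 = 0.0027289071.
Sum = 0.025617952.

0.02562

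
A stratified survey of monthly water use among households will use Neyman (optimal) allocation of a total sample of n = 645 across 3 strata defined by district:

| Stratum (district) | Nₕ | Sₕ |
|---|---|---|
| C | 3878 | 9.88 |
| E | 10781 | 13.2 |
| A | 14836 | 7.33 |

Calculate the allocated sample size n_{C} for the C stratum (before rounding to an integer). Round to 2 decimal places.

Neyman allocation: nₕ = n·NₕSₕ / Σⱼ NⱼSⱼ.
Σ NⱼSⱼ = 3878·9.88 + 10781·13.2 + 14836·7.33 = 289371.72.
n_{C} = 645·3878·9.88 / 289371.72 = 85.40.

85.40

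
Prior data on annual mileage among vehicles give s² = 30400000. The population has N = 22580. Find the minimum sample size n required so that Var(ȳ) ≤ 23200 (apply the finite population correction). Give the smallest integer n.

Without fpc, n₀ = s²/D = 30400000/23200 = 1310.3448.
With fpc, (1 − n/N)·s²/n ≤ D requires n ≥ n₀/(1 + n₀/N) = 1310.3448/(1 + 1310.3448/22580) = 1238.4746.
Rounding up, n = 1239.

1239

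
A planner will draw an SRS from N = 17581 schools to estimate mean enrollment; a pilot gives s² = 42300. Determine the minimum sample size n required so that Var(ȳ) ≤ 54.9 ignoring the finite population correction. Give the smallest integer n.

Without fpc, n₀ = s²/D = 42300/54.9 = 770.4918.
Rounding up, n = 771.

771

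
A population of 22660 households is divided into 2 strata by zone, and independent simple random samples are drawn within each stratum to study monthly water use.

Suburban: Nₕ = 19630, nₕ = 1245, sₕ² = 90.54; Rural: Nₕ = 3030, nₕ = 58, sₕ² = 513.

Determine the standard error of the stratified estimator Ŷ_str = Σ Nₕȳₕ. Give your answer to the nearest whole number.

Var(Ŷ_str) = Σₕ Nₕ²(1 − fₕ)sₕ²/nₕ.
Suburban: 19630²·(1 − 1245/19630)·90.54/1245 = 2.6245513 × 10^7.
Rural: 3030²·(1 − 58/3030)·513/58 = 7.9649088 × 10^7.
Sum = 1.058946 × 10^8.
SE = √(1.058946 × 10^8) = 10291.

10291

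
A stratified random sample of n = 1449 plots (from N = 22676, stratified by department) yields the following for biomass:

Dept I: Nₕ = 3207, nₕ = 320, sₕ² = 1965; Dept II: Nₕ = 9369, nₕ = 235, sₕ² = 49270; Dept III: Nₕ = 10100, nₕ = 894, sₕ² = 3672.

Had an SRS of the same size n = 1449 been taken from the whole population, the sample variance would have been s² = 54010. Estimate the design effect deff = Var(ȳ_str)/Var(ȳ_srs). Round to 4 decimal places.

Var(ȳ_str) = Σ Wₕ²(1−fₕ)sₕ²/nₕ with Wₕ = Nₕ/22676:
  Dept I: (3207/22676)²·(1−320/3207)·1965/320 = 0.11056697
  Dept II: (9369/22676)²·(1−235/9369)·49270/235 = 34.892818
  Dept III: (10100/22676)²·(1−894/10100)·3672/894 = 0.74271912
  → Var(ȳ_str) = 35.746104.
Var(ȳ_srs) = (1 − 1449/22676)·54010/1449 = 34.892169.
deff = 35.746104 / 34.892169 = 1.0245.

1.0245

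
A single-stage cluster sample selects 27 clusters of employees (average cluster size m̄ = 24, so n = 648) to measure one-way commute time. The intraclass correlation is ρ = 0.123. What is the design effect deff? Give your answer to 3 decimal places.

deff = 1 + (24 − 1)·0.123 = 1 + 2.829 = 3.829.

3.829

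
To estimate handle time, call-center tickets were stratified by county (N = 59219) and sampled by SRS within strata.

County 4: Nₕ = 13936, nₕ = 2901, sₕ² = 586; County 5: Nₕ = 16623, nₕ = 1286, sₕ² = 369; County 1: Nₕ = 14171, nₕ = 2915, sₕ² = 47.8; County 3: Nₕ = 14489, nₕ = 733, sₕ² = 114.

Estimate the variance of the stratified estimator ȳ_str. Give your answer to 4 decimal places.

Var(ȳ_str) = Σₕ Wₕ²(1 − fₕ)sₕ²/nₕ with Wₕ = Nₕ/N, N = 59219.
County 4: Wₕ = 0.23532988; term = 0.23532988²·(1 − 0.20816590)·586/2901 = 0.008858052.
County 5: Wₕ = 0.28070383; term = 0.28070383²·(1 − 0.07736269)·369/1286 = 0.020859941.
County 1: Wₕ = 0.23929820; term = 0.23929820²·(1 − 0.20570179)·47.8/2915 = 7.4585049 × 10^-4.
County 3: Wₕ = 0.24466810; term = 0.24466810²·(1 − 0.05059010)·114/733 = 0.0088391259.
Sum = 0.039302969.

0.0393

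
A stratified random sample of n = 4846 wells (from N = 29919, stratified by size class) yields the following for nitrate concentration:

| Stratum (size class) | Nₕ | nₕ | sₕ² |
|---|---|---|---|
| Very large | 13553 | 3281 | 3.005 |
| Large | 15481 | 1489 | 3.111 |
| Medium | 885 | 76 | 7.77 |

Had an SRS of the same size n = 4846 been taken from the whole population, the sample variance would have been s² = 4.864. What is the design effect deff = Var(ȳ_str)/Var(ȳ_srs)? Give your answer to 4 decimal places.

0.8676

Var(ȳ_str) = Σ Wₕ²(1−fₕ)sₕ²/nₕ with Wₕ = Nₕ/29919:
  Very large: (13553/29919)²·(1−3281/13553)·3.005/3281 = 1.4244085 × 10^-4
  Large: (15481/29919)²·(1−1489/15481)·3.111/1489 = 5.055801 × 10^-4
  Medium: (885/29919)²·(1−76/885)·7.77/76 = 8.1772085 × 10^-5
  → Var(ȳ_str) = 7.2979304 × 10^-4.
Var(ȳ_srs) = (1 − 4846/29919)·4.864/4846 = 8.4114213 × 10^-4.
deff = (7.2979304 × 10^-4) / (8.4114213 × 10^-4) = 0.8676.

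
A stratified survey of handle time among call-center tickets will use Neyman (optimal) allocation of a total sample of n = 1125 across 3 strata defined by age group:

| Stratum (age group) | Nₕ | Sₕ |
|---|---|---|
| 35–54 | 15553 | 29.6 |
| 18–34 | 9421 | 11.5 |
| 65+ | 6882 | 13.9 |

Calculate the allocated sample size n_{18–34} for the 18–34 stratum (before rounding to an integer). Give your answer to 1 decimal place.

183.5

Neyman allocation: nₕ = n·NₕSₕ / Σⱼ NⱼSⱼ.
Σ NⱼSⱼ = 15553·29.6 + 9421·11.5 + 6882·13.9 = 664370.1.
n_{18–34} = 1125·9421·11.5 / 664370.1 = 183.5.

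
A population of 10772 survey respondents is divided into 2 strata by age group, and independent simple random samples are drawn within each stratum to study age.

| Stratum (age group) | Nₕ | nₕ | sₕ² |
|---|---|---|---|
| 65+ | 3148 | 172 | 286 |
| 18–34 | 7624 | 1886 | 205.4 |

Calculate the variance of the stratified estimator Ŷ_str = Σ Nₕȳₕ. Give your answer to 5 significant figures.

Var(Ŷ_str) = Σₕ Nₕ²(1 − fₕ)sₕ²/nₕ.
65+: 3148²·(1 − 172/3148)·286/172 = 1.5577768 × 10^7.
18–34: 7624²·(1 − 1886/7624)·205.4/1886 = 4.7643338 × 10^6.
Sum = 2.0342102 × 10^7.

2.0342 × 10^7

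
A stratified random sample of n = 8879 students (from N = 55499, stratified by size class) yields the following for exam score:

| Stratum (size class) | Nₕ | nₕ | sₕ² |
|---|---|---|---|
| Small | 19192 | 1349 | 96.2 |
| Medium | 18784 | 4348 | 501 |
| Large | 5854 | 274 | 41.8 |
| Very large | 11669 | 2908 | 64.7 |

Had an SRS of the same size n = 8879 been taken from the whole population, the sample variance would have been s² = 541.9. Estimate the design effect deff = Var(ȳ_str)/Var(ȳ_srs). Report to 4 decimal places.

Var(ȳ_str) = Σ Wₕ²(1−fₕ)sₕ²/nₕ with Wₕ = Nₕ/55499:
  Small: (19192/55499)²·(1−1349/19192)·96.2/1349 = 0.0079283154
  Medium: (18784/55499)²·(1−4348/18784)·501/4348 = 0.010144084
  Large: (5854/55499)²·(1−274/5854)·41.8/274 = 0.0016178652
  Very large: (11669/55499)²·(1−2908/11669)·64.7/2908 = 7.3845984 × 10^-4
  → Var(ȳ_str) = 0.020428724.
Var(ȳ_srs) = (1 − 8879/55499)·541.9/8879 = 0.051267508.
deff = 0.020428724 / 0.051267508 = 0.3985.

0.3985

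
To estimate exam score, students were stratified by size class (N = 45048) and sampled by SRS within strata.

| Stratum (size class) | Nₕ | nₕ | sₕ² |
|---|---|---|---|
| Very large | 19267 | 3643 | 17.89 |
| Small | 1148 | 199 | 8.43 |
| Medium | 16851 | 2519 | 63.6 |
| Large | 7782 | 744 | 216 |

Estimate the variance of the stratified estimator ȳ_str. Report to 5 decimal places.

Var(ȳ_str) = Σₕ Wₕ²(1 − fₕ)sₕ²/nₕ with Wₕ = Nₕ/N, N = 45048.
Very large: Wₕ = 0.42769934; term = 0.42769934²·(1 − 0.18907977)·17.89/3643 = 7.2846127 × 10^-4.
Small: Wₕ = 0.02548393; term = 0.02548393²·(1 − 0.17334495)·8.43/199 = 2.2742153 × 10^-5.
Medium: Wₕ = 0.37406766; term = 0.37406766²·(1 − 0.14948668)·63.6/2519 = 0.0030047642.
Large: Wₕ = 0.17274907; term = 0.17274907²·(1 − 0.09560524)·216/744 = 0.0078355642.
Sum = 0.011591532.

0.01159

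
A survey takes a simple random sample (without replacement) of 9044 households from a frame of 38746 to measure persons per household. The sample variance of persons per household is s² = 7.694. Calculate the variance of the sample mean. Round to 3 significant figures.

6.52 × 10^-4

Under SRS without replacement, Var(ȳ) = (1 − f)·s²/n with f = n/N = 9044/38746 = 0.23341764.
Var(ȳ) = (1 − 0.23341764)·7.694/9044 = 0.76658236·8.5072977 × 10^-4 = 6.5215443 × 10^-4.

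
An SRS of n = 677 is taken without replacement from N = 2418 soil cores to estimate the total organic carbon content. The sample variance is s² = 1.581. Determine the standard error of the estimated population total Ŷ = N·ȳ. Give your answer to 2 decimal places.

Var(Ŷ) = N²·Var(ȳ) = N²·(1 − n/N)·s²/n.
f = 677/2418 = 0.27998346; Var(ȳ) = 0.72001654·1.581/677 = 0.0016814567.
Var(Ŷ) = 2418² · 0.0016814567 = 9831.0132.
SE(Ŷ) = √(9831.0132) = 99.15.

99.15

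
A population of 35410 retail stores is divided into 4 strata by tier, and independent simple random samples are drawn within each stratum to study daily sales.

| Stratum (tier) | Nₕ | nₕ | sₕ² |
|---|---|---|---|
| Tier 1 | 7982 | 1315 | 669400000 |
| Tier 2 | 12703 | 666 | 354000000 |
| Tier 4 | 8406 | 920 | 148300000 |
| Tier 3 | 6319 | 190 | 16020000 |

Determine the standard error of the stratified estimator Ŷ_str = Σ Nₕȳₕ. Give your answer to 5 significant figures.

Var(Ŷ_str) = Σₕ Nₕ²(1 − fₕ)sₕ²/nₕ.
Tier 1: 7982²·(1 − 1315/7982)·669400000/1315 = 2.7089571 × 10^13.
Tier 2: 12703²·(1 − 666/12703)·354000000/666 = 8.1274366 × 10^13.
Tier 4: 8406²·(1 − 920/8406)·148300000/920 = 1.014361 × 10^13.
Tier 3: 6319²·(1 − 190/6319)·16020000/190 = 3.2654789 × 10^12.
Sum = 1.2177303 × 10^14.
SE = √(1.2177303 × 10^14) = 1.1035 × 10^7.

1.1035 × 10^7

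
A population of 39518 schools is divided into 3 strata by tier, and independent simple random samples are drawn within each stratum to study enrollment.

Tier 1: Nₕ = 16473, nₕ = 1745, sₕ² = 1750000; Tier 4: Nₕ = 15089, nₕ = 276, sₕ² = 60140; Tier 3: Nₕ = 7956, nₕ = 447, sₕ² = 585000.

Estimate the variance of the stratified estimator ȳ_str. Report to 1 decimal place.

237.1

Var(ȳ_str) = Σₕ Wₕ²(1 − fₕ)sₕ²/nₕ with Wₕ = Nₕ/N, N = 39518.
Tier 1: Wₕ = 0.41684802; term = 0.41684802²·(1 − 0.10593092)·1750000/1745 = 155.80062.
Tier 4: Wₕ = 0.38182600; term = 0.38182600²·(1 − 0.01829147)·60140/276 = 31.186591.
Tier 3: Wₕ = 0.20132598; term = 0.20132598²·(1 − 0.05618401)·585000/447 = 50.065125.
Sum = 237.05234.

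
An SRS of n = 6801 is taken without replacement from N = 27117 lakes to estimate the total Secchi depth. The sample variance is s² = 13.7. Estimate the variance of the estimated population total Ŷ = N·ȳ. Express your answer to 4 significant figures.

Var(Ŷ) = N²·Var(ȳ) = N²·(1 − n/N)·s²/n.
f = 6801/27117 = 0.25080208; Var(ȳ) = 0.74919792·13.7/6801 = 0.0015091915.
Var(Ŷ) = 27117² · 0.0015091915 = 1.1097563 × 10^6.

1.110 × 10^6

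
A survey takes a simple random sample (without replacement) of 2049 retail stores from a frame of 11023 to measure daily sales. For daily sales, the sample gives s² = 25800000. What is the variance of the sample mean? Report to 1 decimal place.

Under SRS without replacement, Var(ȳ) = (1 − f)·s²/n with f = n/N = 2049/11023 = 0.18588406.
Var(ȳ) = (1 − 0.18588406)·25800000/2049 = 0.81411594·12591.508 = 10250.947.

10250.9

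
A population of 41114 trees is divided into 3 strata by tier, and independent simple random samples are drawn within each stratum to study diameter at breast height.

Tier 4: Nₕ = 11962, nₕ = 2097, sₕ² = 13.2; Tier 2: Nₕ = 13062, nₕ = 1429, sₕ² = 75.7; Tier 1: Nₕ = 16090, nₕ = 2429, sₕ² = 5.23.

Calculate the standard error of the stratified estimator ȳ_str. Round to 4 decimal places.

Var(ȳ_str) = Σₕ Wₕ²(1 − fₕ)sₕ²/nₕ with Wₕ = Nₕ/N, N = 41114.
Tier 4: Wₕ = 0.29094712; term = 0.29094712²·(1 − 0.17530513)·13.2/2097 = 4.3943731 × 10^-4.
Tier 2: Wₕ = 0.31770200; term = 0.31770200²·(1 − 0.10940132)·75.7/1429 = 0.0047619584.
Tier 1: Wₕ = 0.39135088; term = 0.39135088²·(1 − 0.15096333)·5.23/2429 = 2.7998402 × 10^-4.
Sum = 0.0054813797.
SE = √(0.0054813797) = 0.0740.

0.0740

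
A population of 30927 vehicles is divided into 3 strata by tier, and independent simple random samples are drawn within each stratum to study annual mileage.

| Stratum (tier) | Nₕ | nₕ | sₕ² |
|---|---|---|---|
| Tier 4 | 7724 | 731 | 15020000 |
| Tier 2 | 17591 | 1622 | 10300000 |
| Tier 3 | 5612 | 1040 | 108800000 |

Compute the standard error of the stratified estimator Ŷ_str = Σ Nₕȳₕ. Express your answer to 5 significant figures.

Var(Ŷ_str) = Σₕ Nₕ²(1 − fₕ)sₕ²/nₕ.
Tier 4: 7724²·(1 − 731/7724)·15020000/731 = 1.1098348 × 10^12.
Tier 2: 17591²·(1 − 1622/17591)·10300000/1622 = 1.7838348 × 10^12.
Tier 3: 5612²·(1 − 1040/5612)·108800000/1040 = 2.6842282 × 10^12.
Sum = 5.5778978 × 10^12.
SE = √(5.5778978 × 10^12) = 2.3618 × 10^6.

2.3618 × 10^6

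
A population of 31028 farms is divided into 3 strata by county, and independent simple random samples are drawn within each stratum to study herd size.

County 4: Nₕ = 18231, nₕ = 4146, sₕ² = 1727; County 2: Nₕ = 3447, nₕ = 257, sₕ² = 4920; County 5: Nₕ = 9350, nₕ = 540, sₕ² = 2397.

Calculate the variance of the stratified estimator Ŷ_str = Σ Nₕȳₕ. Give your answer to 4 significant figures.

6.831 × 10^8

Var(Ŷ_str) = Σₕ Nₕ²(1 − fₕ)sₕ²/nₕ.
County 4: 18231²·(1 − 4146/18231)·1727/4146 = 1.0696221 × 10^8.
County 2: 3447²·(1 − 257/3447)·4920/257 = 2.1050574 × 10^8.
County 5: 9350²·(1 − 540/9350)·2397/540 = 3.6564681 × 10^8.
Sum = 6.8311476 × 10^8.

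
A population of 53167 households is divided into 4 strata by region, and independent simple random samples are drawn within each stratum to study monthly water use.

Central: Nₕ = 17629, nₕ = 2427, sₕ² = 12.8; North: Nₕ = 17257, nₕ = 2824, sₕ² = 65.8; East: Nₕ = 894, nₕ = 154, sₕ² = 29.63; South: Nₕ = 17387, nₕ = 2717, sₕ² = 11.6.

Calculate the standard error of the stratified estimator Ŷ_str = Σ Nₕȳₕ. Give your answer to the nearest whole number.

Var(Ŷ_str) = Σₕ Nₕ²(1 − fₕ)sₕ²/nₕ.
Central: 17629²·(1 − 2427/17629)·12.8/2427 = 1.4134114 × 10^6.
North: 17257²·(1 − 2824/17257)·65.8/2824 = 5.8034081 × 10^6.
East: 894²·(1 − 154/894)·29.63/154 = 127285.86.
South: 17387²·(1 − 2717/17387)·11.6/2717 = 1.0889881 × 10^6.
Sum = 8.4330935 × 10^6.
SE = √(8.4330935 × 10^6) = 2904.

2904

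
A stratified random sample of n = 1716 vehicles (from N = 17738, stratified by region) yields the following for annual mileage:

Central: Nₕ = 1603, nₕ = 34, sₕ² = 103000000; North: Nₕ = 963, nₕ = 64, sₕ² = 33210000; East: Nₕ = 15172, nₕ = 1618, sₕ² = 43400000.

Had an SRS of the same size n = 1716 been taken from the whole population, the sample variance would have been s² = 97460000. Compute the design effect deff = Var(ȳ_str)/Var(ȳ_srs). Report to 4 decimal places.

Var(ȳ_str) = Σ Wₕ²(1−fₕ)sₕ²/nₕ with Wₕ = Nₕ/17738:
  Central: (1603/17738)²·(1−34/1603)·103000000/34 = 24216.171
  North: (963/17738)²·(1−64/963)·33210000/64 = 1427.7941
  East: (15172/17738)²·(1−1618/15172)·43400000/1618 = 17531.223
  → Var(ȳ_str) = 43175.188.
Var(ȳ_srs) = (1 − 1716/17738)·97460000/1716 = 51300.453.
deff = 43175.188 / 51300.453 = 0.8416.

0.8416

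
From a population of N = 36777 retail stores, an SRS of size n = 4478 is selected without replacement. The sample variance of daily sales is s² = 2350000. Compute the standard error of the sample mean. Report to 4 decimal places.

Under SRS without replacement, Var(ȳ) = (1 − f)·s²/n with f = n/N = 4478/36777 = 0.12176088.
Var(ȳ) = (1 − 0.12176088)·2350000/4478 = 0.87823912·524.78785 = 460.88922.
SE(ȳ) = √(460.88922) = 21.4683.

21.4683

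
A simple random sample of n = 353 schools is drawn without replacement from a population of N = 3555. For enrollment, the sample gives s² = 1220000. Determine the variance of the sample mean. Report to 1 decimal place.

Under SRS without replacement, Var(ȳ) = (1 − f)·s²/n with f = n/N = 353/3555 = 0.09929677.
Var(ȳ) = (1 − 0.09929677)·1220000/353 = 0.90070323·3456.0907 = 3112.912.

3112.9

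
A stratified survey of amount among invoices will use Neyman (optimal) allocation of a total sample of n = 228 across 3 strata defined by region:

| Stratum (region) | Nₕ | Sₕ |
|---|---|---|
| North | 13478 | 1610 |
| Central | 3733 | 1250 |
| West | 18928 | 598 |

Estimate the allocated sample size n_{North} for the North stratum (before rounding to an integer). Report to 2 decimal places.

131.29

Neyman allocation: nₕ = n·NₕSₕ / Σⱼ NⱼSⱼ.
Σ NⱼSⱼ = 13478·1610 + 3733·1250 + 18928·598 = 3.7684774 × 10^7.
n_{North} = 228·13478·1610 / (3.7684774 × 10^7) = 131.29.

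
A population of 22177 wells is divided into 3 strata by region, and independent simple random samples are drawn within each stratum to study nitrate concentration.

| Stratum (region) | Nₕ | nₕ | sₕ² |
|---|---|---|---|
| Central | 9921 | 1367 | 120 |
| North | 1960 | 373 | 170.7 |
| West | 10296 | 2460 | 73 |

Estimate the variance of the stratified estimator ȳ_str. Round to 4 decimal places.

0.0229

Var(ȳ_str) = Σₕ Wₕ²(1 − fₕ)sₕ²/nₕ with Wₕ = Nₕ/N, N = 22177.
Central: Wₕ = 0.44735537; term = 0.44735537²·(1 − 0.13778853)·120/1367 = 0.015147182.
North: Wₕ = 0.08837985; term = 0.08837985²·(1 − 0.19030612)·170.7/373 = 0.002894357.
West: Wₕ = 0.46426478; term = 0.46426478²·(1 − 0.23892774)·73/2460 = 0.0048679389.
Sum = 0.022909478.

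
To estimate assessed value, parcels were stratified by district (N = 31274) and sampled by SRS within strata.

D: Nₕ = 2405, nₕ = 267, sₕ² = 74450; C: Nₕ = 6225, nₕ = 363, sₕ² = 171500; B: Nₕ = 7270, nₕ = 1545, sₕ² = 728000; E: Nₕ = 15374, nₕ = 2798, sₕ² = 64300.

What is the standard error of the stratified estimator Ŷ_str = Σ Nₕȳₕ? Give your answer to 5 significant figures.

206710

Var(Ŷ_str) = Σₕ Nₕ²(1 − fₕ)sₕ²/nₕ.
D: 2405²·(1 − 267/2405)·74450/267 = 1.4337592 × 10^9.
C: 6225²·(1 − 363/6225)·171500/363 = 1.7240215 × 10^10.
B: 7270²·(1 − 1545/7270)·728000/1545 = 1.961159 × 10^10.
E: 15374²·(1 − 2798/15374)·64300/2798 = 4.4431673 × 10^9.
Sum = 4.2728732 × 10^10.
SE = √(4.2728732 × 10^10) = 206710.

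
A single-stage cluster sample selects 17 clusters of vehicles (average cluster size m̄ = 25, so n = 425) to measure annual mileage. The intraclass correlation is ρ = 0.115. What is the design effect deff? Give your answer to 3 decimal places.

deff = 1 + (25 − 1)·0.115 = 1 + 2.76 = 3.76.

3.760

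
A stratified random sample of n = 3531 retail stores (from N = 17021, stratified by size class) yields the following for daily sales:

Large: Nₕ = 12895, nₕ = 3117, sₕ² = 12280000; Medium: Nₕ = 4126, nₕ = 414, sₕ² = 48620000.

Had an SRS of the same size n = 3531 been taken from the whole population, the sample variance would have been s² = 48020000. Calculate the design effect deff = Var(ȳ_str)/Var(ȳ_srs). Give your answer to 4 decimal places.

0.7351

Var(ȳ_str) = Σ Wₕ²(1−fₕ)sₕ²/nₕ with Wₕ = Nₕ/17021:
  Large: (12895/17021)²·(1−3117/12895)·12280000/3117 = 1714.5999
  Medium: (4126/17021)²·(1−414/4126)·48620000/414 = 6208.4282
  → Var(ȳ_str) = 7923.0281.
Var(ȳ_srs) = (1 − 3531/17021)·48020000/3531 = 10778.326.
deff = 7923.0281 / 10778.326 = 0.7351.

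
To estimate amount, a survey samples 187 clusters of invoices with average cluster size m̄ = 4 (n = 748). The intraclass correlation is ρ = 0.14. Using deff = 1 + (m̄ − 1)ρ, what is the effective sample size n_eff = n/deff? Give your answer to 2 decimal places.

526.76

deff = 1 + (4 − 1)·0.14 = 1 + 0.42 = 1.42.
n_eff = 748 / 1.42 = 526.76.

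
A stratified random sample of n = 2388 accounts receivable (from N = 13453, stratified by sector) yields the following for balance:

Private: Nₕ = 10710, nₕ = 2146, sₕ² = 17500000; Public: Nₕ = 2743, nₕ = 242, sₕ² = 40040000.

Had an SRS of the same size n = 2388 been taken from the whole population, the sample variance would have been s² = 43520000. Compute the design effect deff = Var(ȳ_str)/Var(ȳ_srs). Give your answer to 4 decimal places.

Var(ȳ_str) = Σ Wₕ²(1−fₕ)sₕ²/nₕ with Wₕ = Nₕ/13453:
  Private: (10710/13453)²·(1−2146/10710)·17500000/2146 = 4132.7218
  Public: (2743/13453)²·(1−242/2743)·40040000/242 = 6271.6226
  → Var(ȳ_str) = 10404.344.
Var(ȳ_srs) = (1 − 2388/13453)·43520000/2388 = 14989.489.
deff = 10404.344 / 14989.489 = 0.6941.

0.6941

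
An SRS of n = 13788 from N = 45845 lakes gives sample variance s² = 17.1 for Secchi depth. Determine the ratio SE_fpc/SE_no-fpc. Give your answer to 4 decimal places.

0.8362

f = n/N = 13788/45845 = 0.30075254.
SE_no-fpc = √(s²/n) = 0.035216599; SE_fpc = √((1−f)s²/n) = 0.029448479.
Ratio = √(1−f) = 0.83621018.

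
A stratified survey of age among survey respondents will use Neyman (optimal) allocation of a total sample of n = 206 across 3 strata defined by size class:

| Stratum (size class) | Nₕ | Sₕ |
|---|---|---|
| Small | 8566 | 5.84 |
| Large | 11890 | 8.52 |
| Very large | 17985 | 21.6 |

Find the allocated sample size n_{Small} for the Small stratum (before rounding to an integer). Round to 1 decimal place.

Neyman allocation: nₕ = n·NₕSₕ / Σⱼ NⱼSⱼ.
Σ NⱼSⱼ = 8566·5.84 + 11890·8.52 + 17985·21.6 = 539804.24.
n_{Small} = 206·8566·5.84 / 539804.24 = 19.1.

19.1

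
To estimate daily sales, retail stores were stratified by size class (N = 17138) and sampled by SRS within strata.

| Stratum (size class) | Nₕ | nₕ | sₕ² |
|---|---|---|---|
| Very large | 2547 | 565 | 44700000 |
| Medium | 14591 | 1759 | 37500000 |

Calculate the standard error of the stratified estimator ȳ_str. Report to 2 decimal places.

Var(ȳ_str) = Σₕ Wₕ²(1 − fₕ)sₕ²/nₕ with Wₕ = Nₕ/N, N = 17138.
Very large: Wₕ = 0.14861711; term = 0.14861711²·(1 − 0.22182960)·44700000/565 = 1359.7886.
Medium: Wₕ = 0.85138289; term = 0.85138289²·(1 − 0.12055377)·37500000/1759 = 13590.16.
Sum = 14949.949.
SE = √(14949.949) = 122.27.

122.27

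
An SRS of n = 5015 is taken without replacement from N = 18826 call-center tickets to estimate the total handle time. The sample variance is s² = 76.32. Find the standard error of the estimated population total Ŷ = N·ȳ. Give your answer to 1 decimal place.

1989.2

Var(Ŷ) = N²·Var(ȳ) = N²·(1 − n/N)·s²/n.
f = 5015/18826 = 0.26638691; Var(ȳ) = 0.73361309·76.32/5015 = 0.011164377.
Var(Ŷ) = 18826² · 0.011164377 = 3.9568592 × 10^6.
SE(Ŷ) = √(3.9568592 × 10^6) = 1989.2.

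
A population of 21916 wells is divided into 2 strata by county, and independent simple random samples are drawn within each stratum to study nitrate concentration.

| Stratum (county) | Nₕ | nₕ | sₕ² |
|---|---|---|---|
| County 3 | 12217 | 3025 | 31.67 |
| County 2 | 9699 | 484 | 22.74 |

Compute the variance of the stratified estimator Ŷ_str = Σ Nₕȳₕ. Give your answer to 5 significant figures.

5.3749 × 10^6

Var(Ŷ_str) = Σₕ Nₕ²(1 − fₕ)sₕ²/nₕ.
County 3: 12217²·(1 − 3025/12217)·31.67/3025 = 1.175702 × 10^6.
County 2: 9699²·(1 − 484/9699)·22.74/484 = 4.1992081 × 10^6.
Sum = 5.3749101 × 10^6.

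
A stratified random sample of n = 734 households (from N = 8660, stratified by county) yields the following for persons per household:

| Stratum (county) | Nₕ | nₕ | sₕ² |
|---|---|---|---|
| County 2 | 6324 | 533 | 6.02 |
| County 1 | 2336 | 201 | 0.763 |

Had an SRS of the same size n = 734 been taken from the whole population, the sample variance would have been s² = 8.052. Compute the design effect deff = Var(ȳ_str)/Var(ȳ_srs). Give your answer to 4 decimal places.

Var(ȳ_str) = Σ Wₕ²(1−fₕ)sₕ²/nₕ with Wₕ = Nₕ/8660:
  County 2: (6324/8660)²·(1−533/6324)·6.02/533 = 0.0055154243
  County 1: (2336/8660)²·(1−201/2336)·0.763/201 = 2.5244305 × 10^-4
  → Var(ȳ_str) = 0.0057678674.
Var(ȳ_srs) = (1 − 734/8660)·8.052/734 = 0.010040235.
deff = 0.0057678674 / 0.010040235 = 0.5745.

0.5745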